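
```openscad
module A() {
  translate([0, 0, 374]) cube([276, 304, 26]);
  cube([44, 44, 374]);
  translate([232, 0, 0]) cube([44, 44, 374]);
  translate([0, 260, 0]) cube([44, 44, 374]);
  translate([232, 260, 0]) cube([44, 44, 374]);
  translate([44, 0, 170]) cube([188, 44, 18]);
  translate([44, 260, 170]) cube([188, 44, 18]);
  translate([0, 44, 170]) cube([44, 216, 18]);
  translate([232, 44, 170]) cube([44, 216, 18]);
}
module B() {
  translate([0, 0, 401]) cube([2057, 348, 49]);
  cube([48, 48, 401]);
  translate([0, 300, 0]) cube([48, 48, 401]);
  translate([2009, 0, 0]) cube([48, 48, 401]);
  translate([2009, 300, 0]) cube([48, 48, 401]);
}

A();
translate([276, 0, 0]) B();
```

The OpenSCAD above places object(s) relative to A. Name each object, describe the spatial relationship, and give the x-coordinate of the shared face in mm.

A is a stool. B is a bench. The bench is against the stool's +x side, with their −y faces flush. The x-coordinate of the shared face is 276 mm.

The stool's +x face and the bench's −x face are both at x = 276 mm.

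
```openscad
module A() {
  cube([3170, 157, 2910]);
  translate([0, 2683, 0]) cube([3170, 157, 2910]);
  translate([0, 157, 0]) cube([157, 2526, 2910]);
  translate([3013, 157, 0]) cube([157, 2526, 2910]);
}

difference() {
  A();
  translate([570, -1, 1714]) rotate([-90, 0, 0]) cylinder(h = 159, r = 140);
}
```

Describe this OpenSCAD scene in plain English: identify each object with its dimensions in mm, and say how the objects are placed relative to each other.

A is a box-shaped house frame (walls only): outside footprint 3170×2840 mm, wall height 2910 mm, wall thickness 157 mm. The two y-facing walls run the full x-width; the two x-facing walls fit between the inner faces of the y-facing walls.

The house frame has a circular hole of radius 140 mm through its front wall, centred at (x = 570, z = 1714).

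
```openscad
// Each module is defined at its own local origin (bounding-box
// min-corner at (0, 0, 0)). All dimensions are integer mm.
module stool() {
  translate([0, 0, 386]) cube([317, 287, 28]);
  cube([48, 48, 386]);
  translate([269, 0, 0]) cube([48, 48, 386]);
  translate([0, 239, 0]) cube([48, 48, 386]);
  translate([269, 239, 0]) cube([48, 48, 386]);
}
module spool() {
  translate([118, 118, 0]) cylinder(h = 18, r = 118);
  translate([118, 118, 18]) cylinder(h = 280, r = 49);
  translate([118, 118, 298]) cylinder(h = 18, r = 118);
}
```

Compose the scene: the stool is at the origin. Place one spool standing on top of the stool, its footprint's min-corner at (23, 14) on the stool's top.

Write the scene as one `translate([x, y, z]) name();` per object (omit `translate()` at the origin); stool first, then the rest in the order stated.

stool();
translate([23, 14, 414]) spool();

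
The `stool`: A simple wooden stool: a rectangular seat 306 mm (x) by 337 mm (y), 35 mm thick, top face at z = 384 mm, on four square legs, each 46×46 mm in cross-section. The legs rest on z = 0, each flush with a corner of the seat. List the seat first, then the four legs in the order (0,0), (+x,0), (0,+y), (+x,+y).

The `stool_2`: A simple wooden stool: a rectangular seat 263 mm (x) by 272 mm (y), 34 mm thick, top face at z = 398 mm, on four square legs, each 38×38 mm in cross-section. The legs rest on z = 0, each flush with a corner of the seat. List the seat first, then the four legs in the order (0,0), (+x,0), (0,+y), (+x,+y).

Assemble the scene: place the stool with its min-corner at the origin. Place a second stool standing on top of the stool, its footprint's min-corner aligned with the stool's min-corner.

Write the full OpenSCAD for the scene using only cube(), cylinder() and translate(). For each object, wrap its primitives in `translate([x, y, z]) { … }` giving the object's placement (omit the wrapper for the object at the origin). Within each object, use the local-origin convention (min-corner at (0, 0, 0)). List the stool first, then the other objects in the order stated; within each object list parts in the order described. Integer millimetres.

translate([0, 0, 349]) cube([306, 337, 35]);
cube([46, 46, 349]);
translate([260, 0, 0]) cube([46, 46, 349]);
translate([0, 291, 0]) cube([46, 46, 349]);
translate([260, 291, 0]) cube([46, 46, 349]);
translate([0, 0, 384]) {
  translate([0, 0, 364]) cube([263, 272, 34]);
  cube([38, 38, 364]);
  translate([225, 0, 0]) cube([38, 38, 364]);
  translate([0, 234, 0]) cube([38, 38, 364]);
  translate([225, 234, 0]) cube([38, 38, 364]);
}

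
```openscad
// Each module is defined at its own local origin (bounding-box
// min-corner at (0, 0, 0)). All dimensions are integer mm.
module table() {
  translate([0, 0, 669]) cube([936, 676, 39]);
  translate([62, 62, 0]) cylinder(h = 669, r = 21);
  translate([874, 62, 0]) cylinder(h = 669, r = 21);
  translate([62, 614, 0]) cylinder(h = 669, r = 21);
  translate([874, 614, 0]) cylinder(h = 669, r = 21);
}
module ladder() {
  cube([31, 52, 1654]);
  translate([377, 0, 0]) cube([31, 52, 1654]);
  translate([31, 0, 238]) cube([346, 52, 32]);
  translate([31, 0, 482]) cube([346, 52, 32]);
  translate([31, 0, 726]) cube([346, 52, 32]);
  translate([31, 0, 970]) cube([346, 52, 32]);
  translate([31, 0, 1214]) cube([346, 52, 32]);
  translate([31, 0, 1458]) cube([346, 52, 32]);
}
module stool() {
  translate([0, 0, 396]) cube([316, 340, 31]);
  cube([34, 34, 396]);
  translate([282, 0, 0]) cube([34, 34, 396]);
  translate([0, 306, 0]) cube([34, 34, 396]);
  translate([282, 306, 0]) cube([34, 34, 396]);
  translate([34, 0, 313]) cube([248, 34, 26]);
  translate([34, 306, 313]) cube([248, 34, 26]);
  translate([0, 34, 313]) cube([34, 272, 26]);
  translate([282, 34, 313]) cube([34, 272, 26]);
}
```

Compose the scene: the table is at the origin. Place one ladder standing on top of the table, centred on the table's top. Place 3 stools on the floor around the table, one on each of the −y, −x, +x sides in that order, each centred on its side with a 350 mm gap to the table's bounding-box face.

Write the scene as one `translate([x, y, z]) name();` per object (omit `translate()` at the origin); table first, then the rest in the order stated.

table();
translate([264, 312, 708]) ladder();
translate([310, -690, 0]) stool();
translate([-666, 168, 0]) stool();
translate([1286, 168, 0]) stool();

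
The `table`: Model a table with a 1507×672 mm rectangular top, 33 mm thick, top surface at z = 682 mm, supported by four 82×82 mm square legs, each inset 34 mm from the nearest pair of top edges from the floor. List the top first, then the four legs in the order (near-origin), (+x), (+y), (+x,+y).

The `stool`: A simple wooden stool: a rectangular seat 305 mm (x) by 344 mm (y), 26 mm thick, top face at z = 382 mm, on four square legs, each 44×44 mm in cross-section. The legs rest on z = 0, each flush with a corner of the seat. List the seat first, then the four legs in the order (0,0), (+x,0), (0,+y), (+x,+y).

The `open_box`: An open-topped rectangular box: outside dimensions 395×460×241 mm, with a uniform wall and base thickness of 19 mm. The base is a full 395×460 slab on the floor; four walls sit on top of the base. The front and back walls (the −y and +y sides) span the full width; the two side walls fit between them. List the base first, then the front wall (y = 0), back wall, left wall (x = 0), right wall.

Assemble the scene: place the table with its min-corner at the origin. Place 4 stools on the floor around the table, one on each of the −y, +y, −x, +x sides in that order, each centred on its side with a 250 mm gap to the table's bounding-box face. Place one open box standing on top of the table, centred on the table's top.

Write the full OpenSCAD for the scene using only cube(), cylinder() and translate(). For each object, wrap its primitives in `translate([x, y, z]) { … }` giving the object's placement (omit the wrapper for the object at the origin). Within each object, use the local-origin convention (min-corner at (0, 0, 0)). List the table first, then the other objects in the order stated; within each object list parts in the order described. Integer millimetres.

translate([0, 0, 649]) cube([1507, 672, 33]);
translate([34, 34, 0]) cube([82, 82, 649]);
translate([1391, 34, 0]) cube([82, 82, 649]);
translate([34, 556, 0]) cube([82, 82, 649]);
translate([1391, 556, 0]) cube([82, 82, 649]);
translate([601, -594, 0]) {
  translate([0, 0, 356]) cube([305, 344, 26]);
  cube([44, 44, 356]);
  translate([261, 0, 0]) cube([44, 44, 356]);
  translate([0, 300, 0]) cube([44, 44, 356]);
  translate([261, 300, 0]) cube([44, 44, 356]);
}
translate([601, 922, 0]) {
  translate([0, 0, 356]) cube([305, 344, 26]);
  cube([44, 44, 356]);
  translate([261, 0, 0]) cube([44, 44, 356]);
  translate([0, 300, 0]) cube([44, 44, 356]);
  translate([261, 300, 0]) cube([44, 44, 356]);
}
translate([-555, 164, 0]) {
  translate([0, 0, 356]) cube([305, 344, 26]);
  cube([44, 44, 356]);
  translate([261, 0, 0]) cube([44, 44, 356]);
  translate([0, 300, 0]) cube([44, 44, 356]);
  translate([261, 300, 0]) cube([44, 44, 356]);
}
translate([1757, 164, 0]) {
  translate([0, 0, 356]) cube([305, 344, 26]);
  cube([44, 44, 356]);
  translate([261, 0, 0]) cube([44, 44, 356]);
  translate([0, 300, 0]) cube([44, 44, 356]);
  translate([261, 300, 0]) cube([44, 44, 356]);
}
translate([556, 106, 682]) {
  cube([395, 460, 19]);
  translate([0, 0, 19]) cube([395, 19, 222]);
  translate([0, 441, 19]) cube([395, 19, 222]);
  translate([0, 19, 19]) cube([19, 422, 222]);
  translate([376, 19, 19]) cube([19, 422, 222]);
}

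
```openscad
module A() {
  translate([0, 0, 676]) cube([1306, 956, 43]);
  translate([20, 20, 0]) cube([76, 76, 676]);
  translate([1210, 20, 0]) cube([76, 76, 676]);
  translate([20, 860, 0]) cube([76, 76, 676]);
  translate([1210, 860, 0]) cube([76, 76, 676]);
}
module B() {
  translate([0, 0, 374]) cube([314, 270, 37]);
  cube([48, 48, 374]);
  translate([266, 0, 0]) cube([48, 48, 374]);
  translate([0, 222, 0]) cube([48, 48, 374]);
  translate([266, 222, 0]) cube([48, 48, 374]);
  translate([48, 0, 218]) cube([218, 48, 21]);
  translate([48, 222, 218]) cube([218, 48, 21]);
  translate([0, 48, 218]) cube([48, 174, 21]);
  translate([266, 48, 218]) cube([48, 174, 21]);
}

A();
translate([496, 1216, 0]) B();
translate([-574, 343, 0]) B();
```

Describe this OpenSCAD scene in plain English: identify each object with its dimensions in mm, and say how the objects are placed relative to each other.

A is a table with a 1306×956 mm rectangular top, 43 mm thick, top surface at z = 719 mm, supported by four 76×76 mm square legs, each inset 20 mm from the nearest pair of top edges, running from the floor.

B is a four-legged stool. The seat is a 314×270×37 mm slab whose top surface is at z = 411 mm; four square legs, each 48×48 mm in cross-section, run from the floor (z = 0) to the underside of the seat, each flush with a corner of the seat. Four stretchers, 48 mm wide and 21 mm tall, connect adjacent legs with their undersides at z = 218 mm, each running between the inner faces of the legs it joins and aligned with the legs' outer faces on the other axis.

Two stools sit around the table at the +y, −x sides.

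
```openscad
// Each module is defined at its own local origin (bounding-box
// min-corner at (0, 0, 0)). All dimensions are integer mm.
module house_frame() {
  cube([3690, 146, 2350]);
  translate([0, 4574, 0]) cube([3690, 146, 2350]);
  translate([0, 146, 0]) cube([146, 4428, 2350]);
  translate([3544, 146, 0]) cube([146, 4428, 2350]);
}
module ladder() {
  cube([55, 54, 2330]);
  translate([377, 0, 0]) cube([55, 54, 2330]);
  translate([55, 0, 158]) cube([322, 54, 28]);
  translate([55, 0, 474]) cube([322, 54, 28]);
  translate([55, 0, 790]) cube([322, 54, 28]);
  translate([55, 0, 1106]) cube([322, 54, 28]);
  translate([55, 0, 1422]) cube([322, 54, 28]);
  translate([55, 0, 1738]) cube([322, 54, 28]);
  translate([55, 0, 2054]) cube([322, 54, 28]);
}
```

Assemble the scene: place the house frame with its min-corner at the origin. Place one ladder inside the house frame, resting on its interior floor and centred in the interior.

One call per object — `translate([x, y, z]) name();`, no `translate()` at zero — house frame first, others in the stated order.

house_frame();
translate([1629, 2333, 0]) ladder();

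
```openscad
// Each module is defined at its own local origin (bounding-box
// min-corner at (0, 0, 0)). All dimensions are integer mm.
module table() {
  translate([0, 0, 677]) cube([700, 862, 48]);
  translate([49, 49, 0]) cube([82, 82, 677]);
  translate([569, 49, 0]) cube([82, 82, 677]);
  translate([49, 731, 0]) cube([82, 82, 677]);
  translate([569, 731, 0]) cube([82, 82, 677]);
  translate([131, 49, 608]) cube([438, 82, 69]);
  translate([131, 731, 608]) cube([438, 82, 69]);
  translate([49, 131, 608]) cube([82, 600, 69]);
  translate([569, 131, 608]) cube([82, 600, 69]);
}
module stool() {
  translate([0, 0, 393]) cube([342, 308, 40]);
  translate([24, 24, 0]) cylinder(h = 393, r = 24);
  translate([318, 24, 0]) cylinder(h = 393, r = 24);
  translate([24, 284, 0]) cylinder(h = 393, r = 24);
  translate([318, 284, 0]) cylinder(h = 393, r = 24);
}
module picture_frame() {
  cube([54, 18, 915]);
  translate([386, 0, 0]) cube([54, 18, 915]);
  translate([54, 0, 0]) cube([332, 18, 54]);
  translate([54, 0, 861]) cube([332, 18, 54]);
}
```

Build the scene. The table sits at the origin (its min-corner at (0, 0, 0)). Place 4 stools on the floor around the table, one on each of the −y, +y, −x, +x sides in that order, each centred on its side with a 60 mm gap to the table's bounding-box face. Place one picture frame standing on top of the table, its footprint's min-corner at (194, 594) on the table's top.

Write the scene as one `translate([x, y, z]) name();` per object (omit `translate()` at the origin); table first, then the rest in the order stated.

table();
translate([179, -368, 0]) stool();
translate([179, 922, 0]) stool();
translate([-402, 277, 0]) stool();
translate([760, 277, 0]) stool();
translate([194, 594, 725]) picture_frame();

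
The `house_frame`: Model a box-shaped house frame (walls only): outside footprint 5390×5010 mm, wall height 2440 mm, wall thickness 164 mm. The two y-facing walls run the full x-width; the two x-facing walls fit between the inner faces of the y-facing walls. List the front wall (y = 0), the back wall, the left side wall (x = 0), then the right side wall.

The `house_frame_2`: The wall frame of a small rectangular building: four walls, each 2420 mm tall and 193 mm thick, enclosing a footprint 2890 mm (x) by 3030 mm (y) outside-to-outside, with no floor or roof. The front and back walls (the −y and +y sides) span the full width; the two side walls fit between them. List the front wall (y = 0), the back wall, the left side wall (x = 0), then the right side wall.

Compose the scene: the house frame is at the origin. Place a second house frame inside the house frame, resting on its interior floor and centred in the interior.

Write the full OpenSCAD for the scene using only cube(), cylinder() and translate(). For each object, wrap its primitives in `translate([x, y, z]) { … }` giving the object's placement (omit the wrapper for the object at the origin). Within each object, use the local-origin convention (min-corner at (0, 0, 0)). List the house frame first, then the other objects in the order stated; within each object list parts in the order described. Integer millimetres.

cube([5390, 164, 2440]);
translate([0, 4846, 0]) cube([5390, 164, 2440]);
translate([0, 164, 0]) cube([164, 4682, 2440]);
translate([5226, 164, 0]) cube([164, 4682, 2440]);
translate([1250, 990, 0]) {
  cube([2890, 193, 2420]);
  translate([0, 2837, 0]) cube([2890, 193, 2420]);
  translate([0, 193, 0]) cube([193, 2644, 2420]);
  translate([2697, 193, 0]) cube([193, 2644, 2420]);
}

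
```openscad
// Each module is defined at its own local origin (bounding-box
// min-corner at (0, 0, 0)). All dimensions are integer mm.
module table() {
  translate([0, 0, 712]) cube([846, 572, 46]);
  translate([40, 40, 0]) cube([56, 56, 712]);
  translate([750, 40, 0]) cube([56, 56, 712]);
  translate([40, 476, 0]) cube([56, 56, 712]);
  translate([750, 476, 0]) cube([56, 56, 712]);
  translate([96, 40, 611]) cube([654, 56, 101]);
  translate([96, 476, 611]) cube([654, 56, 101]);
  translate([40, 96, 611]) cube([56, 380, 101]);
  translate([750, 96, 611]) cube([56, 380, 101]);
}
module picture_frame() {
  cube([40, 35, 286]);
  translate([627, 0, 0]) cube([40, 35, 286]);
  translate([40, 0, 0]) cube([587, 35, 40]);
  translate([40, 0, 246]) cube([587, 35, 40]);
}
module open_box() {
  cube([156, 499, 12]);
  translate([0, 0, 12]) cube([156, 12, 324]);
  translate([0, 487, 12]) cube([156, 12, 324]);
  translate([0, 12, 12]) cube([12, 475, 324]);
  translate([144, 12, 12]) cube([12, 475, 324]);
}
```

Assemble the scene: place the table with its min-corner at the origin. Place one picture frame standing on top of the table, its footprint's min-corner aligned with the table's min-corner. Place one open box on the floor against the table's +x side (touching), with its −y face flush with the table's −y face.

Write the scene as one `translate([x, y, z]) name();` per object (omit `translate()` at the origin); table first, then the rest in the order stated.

table();
translate([0, 0, 758]) picture_frame();
translate([846, 0, 0]) open_box();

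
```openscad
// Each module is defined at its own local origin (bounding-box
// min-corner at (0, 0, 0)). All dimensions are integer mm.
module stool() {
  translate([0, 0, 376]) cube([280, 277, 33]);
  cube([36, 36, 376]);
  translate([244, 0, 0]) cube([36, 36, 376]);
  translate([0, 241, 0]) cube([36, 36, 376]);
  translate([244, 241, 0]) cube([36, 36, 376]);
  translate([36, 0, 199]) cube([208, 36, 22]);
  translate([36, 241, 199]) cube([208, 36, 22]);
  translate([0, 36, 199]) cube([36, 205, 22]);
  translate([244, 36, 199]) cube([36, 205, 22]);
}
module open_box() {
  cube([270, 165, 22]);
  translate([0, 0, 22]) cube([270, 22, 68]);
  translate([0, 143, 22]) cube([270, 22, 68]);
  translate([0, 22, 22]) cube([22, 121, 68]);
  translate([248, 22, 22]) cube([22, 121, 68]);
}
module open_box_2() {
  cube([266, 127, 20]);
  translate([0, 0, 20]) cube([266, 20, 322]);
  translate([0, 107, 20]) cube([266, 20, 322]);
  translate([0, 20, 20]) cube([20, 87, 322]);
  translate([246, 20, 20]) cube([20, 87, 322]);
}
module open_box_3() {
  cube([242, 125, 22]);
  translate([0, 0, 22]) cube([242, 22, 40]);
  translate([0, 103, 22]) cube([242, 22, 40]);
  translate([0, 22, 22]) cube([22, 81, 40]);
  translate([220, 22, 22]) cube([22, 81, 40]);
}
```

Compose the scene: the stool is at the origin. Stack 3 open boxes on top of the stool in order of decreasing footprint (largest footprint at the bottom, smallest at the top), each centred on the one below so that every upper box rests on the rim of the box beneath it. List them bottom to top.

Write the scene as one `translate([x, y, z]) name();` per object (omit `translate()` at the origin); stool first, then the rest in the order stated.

stool();
translate([5, 56, 409]) open_box();
translate([7, 75, 499]) open_box_2();
translate([19, 76, 841]) open_box_3();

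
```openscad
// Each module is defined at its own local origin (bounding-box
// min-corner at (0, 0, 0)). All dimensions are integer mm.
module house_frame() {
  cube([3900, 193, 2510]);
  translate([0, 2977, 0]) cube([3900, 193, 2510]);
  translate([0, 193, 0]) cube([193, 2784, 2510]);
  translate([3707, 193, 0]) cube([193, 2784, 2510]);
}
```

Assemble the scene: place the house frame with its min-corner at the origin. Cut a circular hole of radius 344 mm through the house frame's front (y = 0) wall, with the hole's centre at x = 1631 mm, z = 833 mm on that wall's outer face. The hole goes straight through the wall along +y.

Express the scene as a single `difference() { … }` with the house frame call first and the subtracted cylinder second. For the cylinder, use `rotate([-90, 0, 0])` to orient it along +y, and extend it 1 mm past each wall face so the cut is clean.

difference() {
  house_frame();
  translate([1631, -1, 833]) rotate([-90, 0, 0]) cylinder(h = 195, r = 344);
}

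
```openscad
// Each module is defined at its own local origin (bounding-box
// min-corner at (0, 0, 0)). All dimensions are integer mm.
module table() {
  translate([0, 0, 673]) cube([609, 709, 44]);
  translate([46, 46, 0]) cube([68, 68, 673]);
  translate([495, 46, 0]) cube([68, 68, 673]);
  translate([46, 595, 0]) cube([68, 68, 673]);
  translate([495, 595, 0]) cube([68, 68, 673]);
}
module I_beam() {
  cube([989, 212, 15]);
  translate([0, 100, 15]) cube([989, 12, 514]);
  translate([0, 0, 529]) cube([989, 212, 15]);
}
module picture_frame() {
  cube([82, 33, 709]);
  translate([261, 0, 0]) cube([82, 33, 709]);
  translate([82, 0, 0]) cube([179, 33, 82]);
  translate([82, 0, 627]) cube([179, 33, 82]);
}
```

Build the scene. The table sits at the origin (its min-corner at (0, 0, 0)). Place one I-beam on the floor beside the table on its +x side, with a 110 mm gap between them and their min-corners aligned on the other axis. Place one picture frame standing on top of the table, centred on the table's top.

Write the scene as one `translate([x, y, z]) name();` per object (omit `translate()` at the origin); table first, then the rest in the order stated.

table();
translate([719, 0, 0]) I_beam();
translate([133, 338, 717]) picture_frame();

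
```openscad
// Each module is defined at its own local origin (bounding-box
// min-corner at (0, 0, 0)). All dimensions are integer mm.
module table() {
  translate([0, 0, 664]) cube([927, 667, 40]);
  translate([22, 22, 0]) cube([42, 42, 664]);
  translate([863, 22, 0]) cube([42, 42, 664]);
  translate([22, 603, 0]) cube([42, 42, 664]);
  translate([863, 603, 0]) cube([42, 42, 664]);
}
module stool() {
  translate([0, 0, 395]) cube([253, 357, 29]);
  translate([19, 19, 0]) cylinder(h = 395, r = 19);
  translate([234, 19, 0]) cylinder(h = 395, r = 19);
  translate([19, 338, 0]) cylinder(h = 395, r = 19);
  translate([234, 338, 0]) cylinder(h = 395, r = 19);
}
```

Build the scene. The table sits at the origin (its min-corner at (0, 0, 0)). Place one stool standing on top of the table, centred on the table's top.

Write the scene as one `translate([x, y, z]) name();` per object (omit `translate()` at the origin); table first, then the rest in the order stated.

table();
translate([337, 155, 704]) stool();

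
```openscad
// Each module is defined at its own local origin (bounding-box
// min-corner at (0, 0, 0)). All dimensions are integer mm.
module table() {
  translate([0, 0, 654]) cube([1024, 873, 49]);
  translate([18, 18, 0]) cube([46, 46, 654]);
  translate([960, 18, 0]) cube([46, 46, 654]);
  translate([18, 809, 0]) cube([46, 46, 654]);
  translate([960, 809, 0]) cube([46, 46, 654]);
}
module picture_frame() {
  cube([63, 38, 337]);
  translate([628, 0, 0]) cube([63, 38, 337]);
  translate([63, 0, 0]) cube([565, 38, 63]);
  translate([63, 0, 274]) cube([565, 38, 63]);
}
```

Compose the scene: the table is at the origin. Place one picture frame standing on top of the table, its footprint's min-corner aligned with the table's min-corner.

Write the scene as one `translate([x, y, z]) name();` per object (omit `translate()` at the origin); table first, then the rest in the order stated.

table();
translate([0, 0, 703]) picture_frame();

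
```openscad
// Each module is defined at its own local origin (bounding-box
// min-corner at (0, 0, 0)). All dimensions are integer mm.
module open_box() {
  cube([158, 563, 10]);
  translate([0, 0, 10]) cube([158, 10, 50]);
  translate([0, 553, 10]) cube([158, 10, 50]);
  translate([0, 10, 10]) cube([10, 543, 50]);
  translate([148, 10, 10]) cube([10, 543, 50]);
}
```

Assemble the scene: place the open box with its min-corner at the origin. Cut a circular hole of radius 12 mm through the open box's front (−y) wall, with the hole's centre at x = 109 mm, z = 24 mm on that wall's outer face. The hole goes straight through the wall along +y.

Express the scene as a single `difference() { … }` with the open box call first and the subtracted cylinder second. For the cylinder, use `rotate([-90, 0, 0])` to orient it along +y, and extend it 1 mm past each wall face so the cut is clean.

difference() {
  open_box();
  translate([109, -1, 24]) rotate([-90, 0, 0]) cylinder(h = 12, r = 12);
}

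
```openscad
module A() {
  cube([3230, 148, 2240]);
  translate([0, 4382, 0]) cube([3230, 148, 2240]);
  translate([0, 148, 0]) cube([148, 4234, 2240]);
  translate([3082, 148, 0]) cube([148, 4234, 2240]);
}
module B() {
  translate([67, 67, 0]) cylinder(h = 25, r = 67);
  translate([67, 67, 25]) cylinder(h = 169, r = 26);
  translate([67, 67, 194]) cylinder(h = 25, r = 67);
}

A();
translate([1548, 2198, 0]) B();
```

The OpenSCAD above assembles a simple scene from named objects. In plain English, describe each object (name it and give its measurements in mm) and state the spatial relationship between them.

A is the wall frame of a small rectangular building: four walls, each 2240 mm tall and 148 mm thick, enclosing a footprint 3230 mm (x) by 4530 mm (y) outside-to-outside, with no floor or roof. The front and back walls (the −y and +y sides) span the full width; the two side walls fit between them.

B is a spool: two coaxial disc flanges of radius 67 mm and thickness 25 mm, joined by a core cylinder of radius 26 mm and height 169 mm. The lower flange rests on z = 0 and the three cylinders share a vertical axis.

The spool sits inside the house frame, centred.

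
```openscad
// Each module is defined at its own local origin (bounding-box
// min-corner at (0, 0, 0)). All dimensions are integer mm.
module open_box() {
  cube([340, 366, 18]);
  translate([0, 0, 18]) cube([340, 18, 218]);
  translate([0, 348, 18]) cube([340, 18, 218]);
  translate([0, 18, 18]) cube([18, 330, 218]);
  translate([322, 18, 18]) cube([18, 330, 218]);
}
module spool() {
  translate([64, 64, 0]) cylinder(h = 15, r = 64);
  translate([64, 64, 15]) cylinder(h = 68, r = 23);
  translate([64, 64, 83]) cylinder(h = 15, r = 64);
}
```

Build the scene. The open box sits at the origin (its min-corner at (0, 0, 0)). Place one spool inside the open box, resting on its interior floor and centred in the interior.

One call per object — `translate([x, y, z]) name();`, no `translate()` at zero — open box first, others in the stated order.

open_box();
translate([106, 119, 18]) spool();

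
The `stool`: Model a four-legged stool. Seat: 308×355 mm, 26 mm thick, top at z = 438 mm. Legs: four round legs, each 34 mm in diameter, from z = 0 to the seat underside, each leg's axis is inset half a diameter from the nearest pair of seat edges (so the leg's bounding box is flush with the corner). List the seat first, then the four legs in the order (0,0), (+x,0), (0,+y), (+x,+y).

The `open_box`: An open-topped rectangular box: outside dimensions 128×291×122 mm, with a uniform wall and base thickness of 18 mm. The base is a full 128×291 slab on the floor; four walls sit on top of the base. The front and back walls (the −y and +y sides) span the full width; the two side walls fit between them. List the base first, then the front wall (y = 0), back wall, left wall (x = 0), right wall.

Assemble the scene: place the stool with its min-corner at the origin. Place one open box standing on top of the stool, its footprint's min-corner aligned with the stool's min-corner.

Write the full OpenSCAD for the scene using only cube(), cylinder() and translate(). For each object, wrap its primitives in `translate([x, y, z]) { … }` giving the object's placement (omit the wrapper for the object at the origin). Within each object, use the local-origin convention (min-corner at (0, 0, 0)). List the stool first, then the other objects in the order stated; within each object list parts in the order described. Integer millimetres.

translate([0, 0, 412]) cube([308, 355, 26]);
translate([17, 17, 0]) cylinder(h = 412, r = 17);
translate([291, 17, 0]) cylinder(h = 412, r = 17);
translate([17, 338, 0]) cylinder(h = 412, r = 17);
translate([291, 338, 0]) cylinder(h = 412, r = 17);
translate([0, 0, 438]) {
  cube([128, 291, 18]);
  translate([0, 0, 18]) cube([128, 18, 104]);
  translate([0, 273, 18]) cube([128, 18, 104]);
  translate([0, 18, 18]) cube([18, 255, 104]);
  translate([110, 18, 18]) cube([18, 255, 104]);
}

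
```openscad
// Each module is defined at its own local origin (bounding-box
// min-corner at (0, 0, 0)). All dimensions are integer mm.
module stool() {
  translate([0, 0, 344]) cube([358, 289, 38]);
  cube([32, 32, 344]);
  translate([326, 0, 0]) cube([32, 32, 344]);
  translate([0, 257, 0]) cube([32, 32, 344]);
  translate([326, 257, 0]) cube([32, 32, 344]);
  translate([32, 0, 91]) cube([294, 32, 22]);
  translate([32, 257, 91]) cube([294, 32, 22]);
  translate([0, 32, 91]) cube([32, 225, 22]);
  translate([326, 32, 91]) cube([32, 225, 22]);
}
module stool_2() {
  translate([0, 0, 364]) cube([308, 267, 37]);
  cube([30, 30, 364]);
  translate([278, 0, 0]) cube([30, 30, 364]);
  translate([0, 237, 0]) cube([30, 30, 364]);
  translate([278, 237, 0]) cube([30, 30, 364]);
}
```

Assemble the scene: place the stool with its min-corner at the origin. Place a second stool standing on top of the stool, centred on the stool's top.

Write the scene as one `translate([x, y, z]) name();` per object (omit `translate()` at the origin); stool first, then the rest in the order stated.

stool();
translate([25, 11, 382]) stool_2();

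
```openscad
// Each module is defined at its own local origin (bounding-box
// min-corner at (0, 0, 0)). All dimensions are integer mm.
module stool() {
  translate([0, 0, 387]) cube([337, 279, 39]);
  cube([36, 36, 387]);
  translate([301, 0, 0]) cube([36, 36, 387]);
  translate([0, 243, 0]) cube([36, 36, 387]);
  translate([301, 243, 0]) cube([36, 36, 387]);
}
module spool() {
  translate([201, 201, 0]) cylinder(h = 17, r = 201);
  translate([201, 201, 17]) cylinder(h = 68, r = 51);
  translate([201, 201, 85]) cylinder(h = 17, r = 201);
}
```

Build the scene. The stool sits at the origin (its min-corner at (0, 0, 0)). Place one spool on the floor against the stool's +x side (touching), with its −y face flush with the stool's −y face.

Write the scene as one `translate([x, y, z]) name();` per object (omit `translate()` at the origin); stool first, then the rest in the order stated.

stool();
translate([337, 0, 0]) spool();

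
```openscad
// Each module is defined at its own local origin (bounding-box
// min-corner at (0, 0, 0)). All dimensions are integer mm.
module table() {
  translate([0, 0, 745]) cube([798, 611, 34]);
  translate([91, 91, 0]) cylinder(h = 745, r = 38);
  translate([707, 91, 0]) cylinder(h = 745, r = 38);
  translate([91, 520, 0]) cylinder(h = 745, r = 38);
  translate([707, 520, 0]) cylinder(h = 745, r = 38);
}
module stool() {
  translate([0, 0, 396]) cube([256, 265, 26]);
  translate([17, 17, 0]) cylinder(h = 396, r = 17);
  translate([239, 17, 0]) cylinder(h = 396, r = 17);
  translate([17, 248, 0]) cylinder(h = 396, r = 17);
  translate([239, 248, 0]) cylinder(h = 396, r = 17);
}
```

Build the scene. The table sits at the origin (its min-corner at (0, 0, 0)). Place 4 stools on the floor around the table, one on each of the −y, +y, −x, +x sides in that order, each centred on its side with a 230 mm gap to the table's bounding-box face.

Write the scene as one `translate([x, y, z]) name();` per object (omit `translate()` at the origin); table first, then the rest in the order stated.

table();
translate([271, -495, 0]) stool();
translate([271, 841, 0]) stool();
translate([-486, 173, 0]) stool();
translate([1028, 173, 0]) stool();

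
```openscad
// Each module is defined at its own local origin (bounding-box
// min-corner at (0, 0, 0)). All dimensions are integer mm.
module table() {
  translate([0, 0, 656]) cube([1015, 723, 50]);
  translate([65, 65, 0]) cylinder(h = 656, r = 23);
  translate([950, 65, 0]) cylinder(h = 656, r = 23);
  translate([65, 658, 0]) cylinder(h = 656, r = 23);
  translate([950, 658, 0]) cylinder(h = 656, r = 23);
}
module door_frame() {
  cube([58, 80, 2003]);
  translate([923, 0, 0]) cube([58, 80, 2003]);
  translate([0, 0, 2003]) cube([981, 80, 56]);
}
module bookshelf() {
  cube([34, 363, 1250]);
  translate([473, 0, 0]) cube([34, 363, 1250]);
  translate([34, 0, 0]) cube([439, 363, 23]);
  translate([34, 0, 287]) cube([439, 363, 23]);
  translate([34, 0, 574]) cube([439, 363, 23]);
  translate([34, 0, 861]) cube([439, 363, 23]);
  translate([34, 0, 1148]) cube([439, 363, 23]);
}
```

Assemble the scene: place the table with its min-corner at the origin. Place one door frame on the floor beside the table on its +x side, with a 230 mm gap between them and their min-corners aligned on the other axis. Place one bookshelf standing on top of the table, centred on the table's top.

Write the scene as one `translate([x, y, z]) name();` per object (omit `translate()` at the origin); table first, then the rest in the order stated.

table();
translate([1245, 0, 0]) door_frame();
translate([254, 180, 706]) bookshelf();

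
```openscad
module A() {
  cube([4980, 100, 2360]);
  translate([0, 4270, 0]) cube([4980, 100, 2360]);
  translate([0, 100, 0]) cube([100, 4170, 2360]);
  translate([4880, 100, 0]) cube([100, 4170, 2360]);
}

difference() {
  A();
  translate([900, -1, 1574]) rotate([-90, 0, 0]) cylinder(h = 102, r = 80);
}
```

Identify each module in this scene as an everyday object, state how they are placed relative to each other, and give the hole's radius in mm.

The subtracted cylinder has r = 80 mm.

A is a house frame. The house frame has a circular hole through its front wall. The hole's radius is 80 mm.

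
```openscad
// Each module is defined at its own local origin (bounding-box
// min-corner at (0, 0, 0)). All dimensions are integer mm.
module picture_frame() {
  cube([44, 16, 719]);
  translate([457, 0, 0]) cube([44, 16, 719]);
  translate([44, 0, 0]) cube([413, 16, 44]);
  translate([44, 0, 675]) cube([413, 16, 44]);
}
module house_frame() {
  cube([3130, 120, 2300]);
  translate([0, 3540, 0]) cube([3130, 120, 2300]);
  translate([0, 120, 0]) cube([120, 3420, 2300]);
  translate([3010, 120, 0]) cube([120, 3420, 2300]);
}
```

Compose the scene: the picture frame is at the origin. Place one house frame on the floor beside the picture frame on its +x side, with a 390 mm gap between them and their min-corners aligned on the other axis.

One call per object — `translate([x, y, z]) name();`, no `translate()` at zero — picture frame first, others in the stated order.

picture_frame();
translate([891, 0, 0]) house_frame();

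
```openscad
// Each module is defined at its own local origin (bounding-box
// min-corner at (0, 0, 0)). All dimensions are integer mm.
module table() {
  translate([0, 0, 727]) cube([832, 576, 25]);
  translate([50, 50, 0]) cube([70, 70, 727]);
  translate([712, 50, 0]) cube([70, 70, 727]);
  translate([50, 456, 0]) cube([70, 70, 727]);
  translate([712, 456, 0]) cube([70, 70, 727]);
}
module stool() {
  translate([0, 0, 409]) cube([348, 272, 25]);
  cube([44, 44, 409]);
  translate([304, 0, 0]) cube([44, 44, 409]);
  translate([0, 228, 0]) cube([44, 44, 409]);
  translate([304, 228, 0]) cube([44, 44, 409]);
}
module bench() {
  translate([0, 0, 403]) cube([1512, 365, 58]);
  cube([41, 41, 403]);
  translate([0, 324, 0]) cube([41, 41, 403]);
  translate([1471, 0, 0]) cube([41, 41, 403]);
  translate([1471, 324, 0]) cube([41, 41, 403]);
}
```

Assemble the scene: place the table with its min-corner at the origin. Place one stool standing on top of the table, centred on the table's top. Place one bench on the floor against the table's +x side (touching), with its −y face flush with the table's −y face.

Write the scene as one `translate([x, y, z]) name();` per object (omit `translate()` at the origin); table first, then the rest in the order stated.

table();
translate([242, 152, 752]) stool();
translate([832, 0, 0]) bench();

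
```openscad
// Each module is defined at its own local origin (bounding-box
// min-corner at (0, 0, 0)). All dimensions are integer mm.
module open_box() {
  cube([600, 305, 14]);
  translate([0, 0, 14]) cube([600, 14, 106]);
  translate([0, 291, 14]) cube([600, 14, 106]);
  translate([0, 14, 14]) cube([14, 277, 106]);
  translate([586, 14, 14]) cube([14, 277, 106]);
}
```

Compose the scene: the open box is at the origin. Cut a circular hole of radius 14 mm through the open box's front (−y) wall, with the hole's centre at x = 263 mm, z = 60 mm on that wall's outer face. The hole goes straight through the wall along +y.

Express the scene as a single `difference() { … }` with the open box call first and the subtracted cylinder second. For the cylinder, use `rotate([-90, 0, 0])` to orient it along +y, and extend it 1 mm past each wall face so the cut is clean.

difference() {
  open_box();
  translate([263, -1, 60]) rotate([-90, 0, 0]) cylinder(h = 16, r = 14);
}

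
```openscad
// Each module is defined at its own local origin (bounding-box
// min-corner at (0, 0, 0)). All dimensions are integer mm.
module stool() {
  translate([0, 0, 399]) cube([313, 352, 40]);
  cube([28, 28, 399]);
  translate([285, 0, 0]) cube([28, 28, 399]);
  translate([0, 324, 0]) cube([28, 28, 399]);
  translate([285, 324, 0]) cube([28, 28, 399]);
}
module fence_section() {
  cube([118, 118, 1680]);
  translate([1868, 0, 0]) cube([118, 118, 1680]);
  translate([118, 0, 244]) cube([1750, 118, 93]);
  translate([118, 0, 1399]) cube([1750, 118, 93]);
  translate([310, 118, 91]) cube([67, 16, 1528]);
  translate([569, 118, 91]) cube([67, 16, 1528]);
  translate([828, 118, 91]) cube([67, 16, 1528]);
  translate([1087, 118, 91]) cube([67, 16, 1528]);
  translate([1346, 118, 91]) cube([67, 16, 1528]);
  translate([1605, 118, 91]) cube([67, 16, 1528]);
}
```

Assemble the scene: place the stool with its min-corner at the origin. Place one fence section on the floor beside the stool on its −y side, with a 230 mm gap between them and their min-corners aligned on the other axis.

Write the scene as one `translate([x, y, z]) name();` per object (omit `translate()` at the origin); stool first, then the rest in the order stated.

stool();
translate([0, -364, 0]) fence_section();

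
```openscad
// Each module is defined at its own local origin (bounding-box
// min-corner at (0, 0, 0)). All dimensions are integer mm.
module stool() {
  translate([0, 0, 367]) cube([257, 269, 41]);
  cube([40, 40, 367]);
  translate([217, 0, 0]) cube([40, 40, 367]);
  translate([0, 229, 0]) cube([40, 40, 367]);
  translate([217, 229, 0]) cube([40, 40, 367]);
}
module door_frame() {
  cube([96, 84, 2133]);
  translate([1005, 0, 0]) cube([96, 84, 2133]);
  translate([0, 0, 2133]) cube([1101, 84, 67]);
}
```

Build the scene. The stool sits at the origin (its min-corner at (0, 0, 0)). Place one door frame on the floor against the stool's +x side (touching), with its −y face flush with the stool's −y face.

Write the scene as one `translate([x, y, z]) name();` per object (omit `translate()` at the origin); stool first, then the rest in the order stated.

stool();
translate([257, 0, 0]) door_frame();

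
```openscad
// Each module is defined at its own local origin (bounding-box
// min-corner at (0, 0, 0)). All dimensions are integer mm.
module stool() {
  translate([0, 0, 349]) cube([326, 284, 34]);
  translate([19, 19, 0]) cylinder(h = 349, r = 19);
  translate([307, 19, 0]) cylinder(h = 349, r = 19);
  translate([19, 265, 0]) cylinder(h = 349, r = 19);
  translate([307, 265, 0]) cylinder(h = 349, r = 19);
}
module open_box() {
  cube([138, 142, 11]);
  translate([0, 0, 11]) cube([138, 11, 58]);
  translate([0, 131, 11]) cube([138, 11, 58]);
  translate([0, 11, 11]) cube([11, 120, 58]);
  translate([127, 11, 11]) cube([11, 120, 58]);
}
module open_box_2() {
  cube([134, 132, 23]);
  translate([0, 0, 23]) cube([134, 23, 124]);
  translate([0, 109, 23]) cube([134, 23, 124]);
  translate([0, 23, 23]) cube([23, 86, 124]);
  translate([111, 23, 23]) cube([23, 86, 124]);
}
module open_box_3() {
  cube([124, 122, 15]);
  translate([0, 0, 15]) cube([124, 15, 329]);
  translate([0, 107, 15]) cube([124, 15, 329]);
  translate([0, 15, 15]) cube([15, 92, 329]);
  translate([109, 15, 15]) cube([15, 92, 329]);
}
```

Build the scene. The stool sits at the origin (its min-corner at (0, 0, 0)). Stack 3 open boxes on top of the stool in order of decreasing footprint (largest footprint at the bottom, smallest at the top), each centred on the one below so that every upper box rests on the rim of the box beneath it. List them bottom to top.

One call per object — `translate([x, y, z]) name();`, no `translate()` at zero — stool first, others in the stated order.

stool();
translate([94, 71, 383]) open_box();
translate([96, 76, 452]) open_box_2();
translate([101, 81, 599]) open_box_3();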